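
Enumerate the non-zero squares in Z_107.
QRs mod 107: {1, 3, 4, 9, 10, 11, 12, 13, 14, 16, 19, 23, 25, 27, 29, 30, 33, 34, 35, 36, 37, 39, 40, 41, 42, 44, 47, 48, 49, 52, 53, 56, 57, 61, 62, 64, 69, 75, 76, 79, 81, 83, 85, 86, 87, 89, 90, 92, 99, 100, 101, 102, 105}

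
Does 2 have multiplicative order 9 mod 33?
Powers of 2 mod 33: 2^1≡2, 2^2≡4, 2^3≡8, 2^4≡16, 2^5≡32, 2^6≡31, 2^7≡29, 2^8≡25, 2^9≡17, 2^10≡1. 2^9≡17≢1, so ord ≠ 9. No, the actual order is 10.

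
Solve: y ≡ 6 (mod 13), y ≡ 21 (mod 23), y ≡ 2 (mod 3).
M = 13 × 23 × 3 = 897. M₁ = 69, y₁ ≡ 10 (mod 13). M₂ = 39, y₂ ≡ 13 (mod 23). M₃ = 299, y₃ ≡ 2 (mod 3). y = 6×69×10 + 21×39×13 + 2×299×2 ≡ 734 (mod 897)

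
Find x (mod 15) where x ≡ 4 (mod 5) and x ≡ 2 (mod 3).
M = 5 × 3 = 15. M₁ = 3, y₁ ≡ 2 (mod 5). M₂ = 5, y₂ ≡ 2 (mod 3). x = 4×3×2 + 2×5×2 ≡ 14 (mod 15)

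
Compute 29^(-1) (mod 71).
Since 71 is prime, by Fermat 29^(-1) ≡ 29^{69} ≡ 49 (mod 71). Verify: 29 × 49 = 1421 ≡ 1 (mod 71)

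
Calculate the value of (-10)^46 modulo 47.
Using Fermat: (-10)^{46} ≡ 1 mod 47. 46 ≡ 0 mod 46. So (-10)^{46} ≡ (-10)^{0} ≡ 1 mod 47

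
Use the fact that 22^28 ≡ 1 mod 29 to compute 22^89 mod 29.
By Fermat: 22^{28} ≡ 1 mod 29. 89 = 3×28 + 5. So 22^{89} ≡ 22^{5} ≡ 13 mod 29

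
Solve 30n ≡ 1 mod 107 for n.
Since 107 is prime, by Fermat 30^(-1) ≡ 30^{105} ≡ 25 mod 107. Verify: 30 × 25 = 750 ≡ 1 mod 107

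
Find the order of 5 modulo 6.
Powers of 5 mod 6: 5^1≡5, 5^2≡1. Order = 2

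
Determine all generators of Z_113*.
There are φ(112) = 48 primitive roots mod 113: {3, 5, 6, 10, 12, 17, 19, 20, 21, 23, 24, 27, 29, 33, 34, 37, 38, 39, 43, 45, 46, 47, 54, 55, 58, 59, 66, 67, 68, 70, 74, 75, 76, 79, 80, 84, 86, 89, 90, 92, 93, 94, 96, 101, 103, 107, 108, 110}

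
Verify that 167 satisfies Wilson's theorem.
(166)! mod 167 = 166. Since this equals -1 mod 167, Wilson confirms 167 is prime.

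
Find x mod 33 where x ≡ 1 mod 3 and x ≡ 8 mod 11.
M = 3 × 11 = 33. M₁ = 11, y₁ ≡ 2 mod 3. M₂ = 3, y₂ ≡ 4 mod 11. x = 1×11×2 + 8×3×4 ≡ 19 mod 33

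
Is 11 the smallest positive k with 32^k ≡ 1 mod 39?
Powers of 32 mod 39: 32^1≡32, 32^2≡10, 32^3≡8, 32^4≡22, 32^5≡2, 32^6≡25, 32^7≡20, 32^8≡16, 32^9≡5, 32^10≡4, 32^11≡11, 32^12≡1. 32^11≡11≢1, so ord ≠ 11. No, the actual order is 12.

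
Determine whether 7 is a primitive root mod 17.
ord_17(7) divides 16. For each prime q|16: 7^{8}≡16, none ≡ 1. So 7 has order 16 and is a primitive root mod 17.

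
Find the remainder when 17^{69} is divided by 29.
By Fermat: 17^{28} ≡ 1 (mod 29). 69 = 2×28 + 13. So 17^{69} ≡ 17^{13} ≡ 17 (mod 29)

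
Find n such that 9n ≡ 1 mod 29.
Since 29 is prime, by Fermat 9^(-1) ≡ 9^{27} ≡ 13 mod 29. Verify: 9 × 13 = 117 ≡ 1 mod 29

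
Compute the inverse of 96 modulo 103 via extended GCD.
Extended GCD: 96(44) + 103(-41) = 1. So 96^(-1) ≡ 44 mod 103. Verify: 96 × 44 = 4224 ≡ 1 mod 103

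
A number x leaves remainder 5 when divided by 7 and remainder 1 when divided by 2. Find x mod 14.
M = 7 × 2 = 14. M₁ = 2, y₁ ≡ 4 mod 7. M₂ = 7, y₂ ≡ 1 mod 2. x = 5×2×4 + 1×7×1 ≡ 5 mod 14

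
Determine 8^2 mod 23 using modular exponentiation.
8^{2} = 64 ≡ 18 mod 23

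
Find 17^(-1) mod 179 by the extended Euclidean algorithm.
Extended GCD: 17(-21) + 179(2) = 1. So 17^(-1) ≡ -21 ≡ 158 mod 179. Verify: 17 × 158 = 2686 ≡ 1 mod 179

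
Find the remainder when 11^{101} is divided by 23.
By Fermat: 11^{22} ≡ 1 mod 23. 101 = 4×22 + 13. So 11^{101} ≡ 11^{13} ≡ 17 mod 23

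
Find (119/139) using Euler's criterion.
(119/139) = 119^{69} mod 139 = -1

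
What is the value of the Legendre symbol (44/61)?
(44/61) = 44^{30} mod 61 = -1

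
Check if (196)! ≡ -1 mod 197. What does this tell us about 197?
(196)! mod 197 = 196. Since this equals -1 mod 197, Wilson confirms 197 is prime.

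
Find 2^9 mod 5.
Using Fermat: 2^{4} ≡ 1 mod 5. 9 ≡ 1 mod 4. So 2^{9} ≡ 2^{1} ≡ 2 mod 5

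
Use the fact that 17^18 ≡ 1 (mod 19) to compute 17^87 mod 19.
By Fermat: 17^{18} ≡ 1 (mod 19). 87 = 4×18 + 15. So 17^{87} ≡ 17^{15} ≡ 7 (mod 19)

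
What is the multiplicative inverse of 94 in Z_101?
Since 101 is prime, by Fermat 94^(-1) ≡ 94^{99} ≡ 72 (mod 101). Verify: 94 × 72 = 6768 ≡ 1 (mod 101)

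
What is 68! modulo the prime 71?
(70)! = (68)! × (69) × (70) ≡ -1 (mod 71). So (68)! ≡ -1 × [(70)(69)]^(-1) ≡ 35 (mod 71)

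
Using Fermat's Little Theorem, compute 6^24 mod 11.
By Fermat: 6^{10} ≡ 1 (mod 11). 24 = 2×10 + 4. So 6^{24} ≡ 6^{4} ≡ 9 (mod 11)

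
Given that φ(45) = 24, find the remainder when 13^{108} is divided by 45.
By Euler: 13^{24} ≡ 1 (mod 45) since gcd(13, 45) = 1. 108 = 4×24 + 12. So 13^{108} ≡ 13^{12} ≡ 1 (mod 45)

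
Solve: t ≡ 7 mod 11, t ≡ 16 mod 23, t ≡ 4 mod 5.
M = 11 × 23 × 5 = 1265. M₁ = 115, y₁ ≡ 9 mod 11. M₂ = 55, y₂ ≡ 18 mod 23. M₃ = 253, y₃ ≡ 2 mod 5. t = 7×115×9 + 16×55×18 + 4×253×2 ≡ 1074 mod 1265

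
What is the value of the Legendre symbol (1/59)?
(1/59) = 1^{29} mod 59 = 1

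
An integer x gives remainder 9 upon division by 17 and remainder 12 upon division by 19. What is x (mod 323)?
M = 17 × 19 = 323. M₁ = 19, y₁ ≡ 9 (mod 17). M₂ = 17, y₂ ≡ 9 (mod 19). x = 9×19×9 + 12×17×9 ≡ 145 (mod 323)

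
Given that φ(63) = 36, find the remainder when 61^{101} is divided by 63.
By Euler: 61^{36} ≡ 1 mod 63 since gcd(61, 63) = 1. 101 = 2×36 + 29. So 61^{101} ≡ 61^{29} ≡ 31 mod 63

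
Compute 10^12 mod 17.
By repeated squaring (mod 17): 10^{1}≡10, 10^{2}≡15, 10^{4}≡4, 10^{8}≡16. Then 10^{12} = 10^{8+4} ≡ 16 × 4 ≡ 13 (mod 17)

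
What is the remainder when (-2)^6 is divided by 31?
By repeated squaring mod 31: (-2)^{1}≡29, (-2)^{2}≡4, (-2)^{4}≡16. Then (-2)^{6} = (-2)^{4+2} ≡ 16 × 4 ≡ 2 mod 31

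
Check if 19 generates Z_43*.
ord_43(19) divides 42. For each prime q|42: 19^{21}≡42, 19^{14}≡36, 19^{6}≡11, none ≡ 1. So 19 has order 42 and is a primitive root mod 43.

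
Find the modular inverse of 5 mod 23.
Since 23 is prime, by Fermat 5^(-1) ≡ 5^{21} ≡ 14 mod 23. Verify: 5 × 14 = 70 ≡ 1 mod 23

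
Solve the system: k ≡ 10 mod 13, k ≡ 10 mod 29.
M = 13 × 29 = 377. M₁ = 29, y₁ ≡ 9 mod 13. M₂ = 13, y₂ ≡ 9 mod 29. k = 10×29×9 + 10×13×9 ≡ 10 mod 377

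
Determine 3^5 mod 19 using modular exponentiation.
By repeated squaring (mod 19): 3^{1}≡3, 3^{2}≡9, 3^{4}≡5. Then 3^{5} = 3^{4+1} ≡ 5 × 3 ≡ 15 (mod 19)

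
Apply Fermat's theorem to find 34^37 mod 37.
By Fermat: 34^{36} ≡ 1 mod 37. So 34^{37} = 34^{36} · 34^{1} ≡ 34^{1} ≡ 34 mod 37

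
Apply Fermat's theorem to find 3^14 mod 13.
By Fermat: 3^{12} ≡ 1 mod 13. So 3^{14} = 3^{12} · 3^{2} ≡ 3^{2} ≡ 9 mod 13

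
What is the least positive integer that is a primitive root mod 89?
g = 3. Powers: [3, 9, 27, 81, 65, 17, 51, 64, 14, 42, ...] generates all 88 non-zero residues.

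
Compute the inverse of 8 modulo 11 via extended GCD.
Extended GCD: 8(-4) + 11(3) = 1. So 8^(-1) ≡ -4 ≡ 7 mod 11. Verify: 8 × 7 = 56 ≡ 1 mod 11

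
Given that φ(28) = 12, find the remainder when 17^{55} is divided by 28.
By Euler: 17^{12} ≡ 1 mod 28 since gcd(17, 28) = 1. 55 = 4×12 + 7. So 17^{55} ≡ 17^{7} ≡ 17 mod 28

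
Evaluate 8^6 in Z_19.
By repeated squaring (mod 19): 8^{1}≡8, 8^{2}≡7, 8^{4}≡11. Then 8^{6} = 8^{4+2} ≡ 11 × 7 ≡ 1 (mod 19)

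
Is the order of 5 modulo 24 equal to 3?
Powers of 5 mod 24: 5^1≡5, 5^2≡1. Already 5^2≡1, so the order is 2 < 3. No, the actual order is 2.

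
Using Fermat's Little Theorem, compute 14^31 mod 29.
By Fermat: 14^{28} ≡ 1 mod 29. So 14^{31} = 14^{28} · 14^{3} ≡ 14^{3} ≡ 18 mod 29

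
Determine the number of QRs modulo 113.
Exactly half the non-zero residues mod a prime are QRs: (113-1)/2 = 56.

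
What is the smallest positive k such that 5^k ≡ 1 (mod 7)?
Powers of 5 mod 7: 5^1≡5, 5^2≡4, 5^3≡6, 5^4≡2, 5^5≡3, 5^6≡1. Order = 6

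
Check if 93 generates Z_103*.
93^{17} ≡ 1 (mod 103) and 17 < 102, so ord_103(93) = 17 ≠ 102 and 93 is not a primitive root.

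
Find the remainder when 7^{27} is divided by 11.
By Fermat: 7^{10} ≡ 1 mod 11. 27 = 2×10 + 7. So 7^{27} ≡ 7^{7} ≡ 6 mod 11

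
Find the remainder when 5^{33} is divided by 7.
By Fermat: 5^{6} ≡ 1 (mod 7). 33 = 5×6 + 3. So 5^{33} ≡ 5^{3} ≡ 6 (mod 7)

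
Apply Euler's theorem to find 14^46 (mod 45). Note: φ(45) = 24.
By Euler: 14^{24} ≡ 1 (mod 45) since gcd(14, 45) = 1. 46 = 1×24 + 22. So 14^{46} ≡ 14^{22} ≡ 31 (mod 45)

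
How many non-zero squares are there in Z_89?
Exactly half the non-zero residues mod a prime are QRs: (89-1)/2 = 44.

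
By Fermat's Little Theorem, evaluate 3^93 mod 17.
By Fermat: 3^{16} ≡ 1 mod 17. 93 = 5×16 + 13. So 3^{93} ≡ 3^{13} ≡ 12 mod 17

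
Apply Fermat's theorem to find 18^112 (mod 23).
By Fermat: 18^{22} ≡ 1 (mod 23). 112 = 5×22 + 2. So 18^{112} ≡ 18^{2} ≡ 2 (mod 23)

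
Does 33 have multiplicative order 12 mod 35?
Powers of 33 mod 35: 33^1≡33, 33^2≡4, 33^3≡27, 33^4≡16, 33^5≡3, 33^6≡29, 33^7≡12, 33^8≡11, 33^9≡13, 33^10≡9, 33^11≡17, 33^12≡1. First k with 33^k≡1 is k=12. Yes, ord_35(33) = 12.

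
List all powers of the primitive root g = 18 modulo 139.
18^1, 18^2, ..., 18^{138} mod 139: [18, 46, 133, 31, 2, 36, 92, 127, 62, 4, 72, 45, 115, 124, 8, 5, 90, 91, 109, 16, 10, 41, 43, 79, 32, 20, 82, 86, 19, 64, 40, 25, 33, 38, 128, 80, 50, 66, 76, 117, 21, 100, 132, 13, 95, 42, 61, 125, 26, 51, 84, 122, 111, 52, 102, 29, 105, 83, 104, 65, 58, 71, 27, 69, 130, 116, 3, 54, 138, 121, 93, 6, 108, 137, 103, 47, 12, 77, 135, 67, 94, 24, 15, 131, 134, 49, 48, 30, 123, 129, 98, 96, 60, 107, 119, 57, 53, 120, 75, 99, 114, 106, 101, 11, 59, 89, 73, 63, 22, 118, 39, 7, 126, 44, 97, 78, 14, 113, 88, 55, 17, 28, 87, 37, 110, 34, 56, 35, 74, 81, 68, 112, 70, 9, 23, 136, 85, 1]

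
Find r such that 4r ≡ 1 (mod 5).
Since 5 is prime, by Fermat 4^(-1) ≡ 4^{3} ≡ 4 (mod 5). Verify: 4 × 4 = 16 ≡ 1 (mod 5)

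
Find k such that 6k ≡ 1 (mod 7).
Since 7 is prime, by Fermat 6^(-1) ≡ 6^{5} ≡ 6 (mod 7). Verify: 6 × 6 = 36 ≡ 1 (mod 7)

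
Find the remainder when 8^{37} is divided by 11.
By Fermat: 8^{10} ≡ 1 mod 11. 37 = 3×10 + 7. So 8^{37} ≡ 8^{7} ≡ 2 mod 11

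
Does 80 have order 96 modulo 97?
ord_97(80) divides 96. For each prime q|96: 80^{48}≡96, 80^{32}≡61, none ≡ 1. So 80 has order 96 and is a primitive root mod 97.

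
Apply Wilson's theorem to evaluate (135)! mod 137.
(136)! = (135)! × (136) ≡ -1 mod 137. So (135)! ≡ -1 × (136)^(-1) ≡ (-1)×(-1) = 1 mod 137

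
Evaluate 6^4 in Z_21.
6^{4} = 1296 ≡ 15 (mod 21)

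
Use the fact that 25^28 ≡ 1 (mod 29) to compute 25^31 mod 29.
By Fermat: 25^{28} ≡ 1 (mod 29). So 25^{31} = 25^{28} · 25^{3} ≡ 25^{3} ≡ 23 (mod 29)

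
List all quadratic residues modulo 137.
Squares in Z_137*: {1, 2, 4, 7, 8, 9, 11, 14, 15, 16, 17, 18, 19, 22, 25, 28, 30, 32, 34, 36, 37, 38, 39, 44, 49, 50, 56, 59, 60, 61, 63, 64, 65, 68, 69, 72, 73, 74, 76, 77, 78, 81, 87, 88, 93, 98, 99, 100, 101, 103, 105, 107, 109, 112, 115, 118, 119, 120, 121, 122, 123, 126, 128, 129, 130, 133, 135, 136}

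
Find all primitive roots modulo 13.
There are φ(12) = 4 primitive roots mod 13: {2, 6, 7, 11}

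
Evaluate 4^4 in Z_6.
4^{4} = 256 ≡ 4 (mod 6)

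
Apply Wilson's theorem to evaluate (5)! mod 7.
(6)! = (5)! × (6) ≡ -1 mod 7. So (5)! ≡ -1 × (6)^(-1) ≡ (-1)×(-1) = 1 mod 7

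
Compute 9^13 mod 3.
By repeated squaring mod 3: 9^{1}≡0, 9^{2}≡0, 9^{4}≡0, 9^{8}≡0. Then 9^{13} = 9^{8+4+1} ≡ 0 × 0 × 0 ≡ 0 mod 3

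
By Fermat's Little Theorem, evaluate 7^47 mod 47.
By Fermat: 7^{46} ≡ 1 (mod 47). So 7^{47} = 7^{46} · 7^{1} ≡ 7^{1} ≡ 7 (mod 47)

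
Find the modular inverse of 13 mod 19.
Since 19 is prime, by Fermat 13^(-1) ≡ 13^{17} ≡ 3 mod 19. Verify: 13 × 3 = 39 ≡ 1 mod 19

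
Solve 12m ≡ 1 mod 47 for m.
Since 47 is prime, by Fermat 12^(-1) ≡ 12^{45} ≡ 4 mod 47. Verify: 12 × 4 = 48 ≡ 1 mod 47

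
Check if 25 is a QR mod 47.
By Euler's criterion: 25^{23} ≡ 1 (mod 47). Since this equals 1, 25 is a QR.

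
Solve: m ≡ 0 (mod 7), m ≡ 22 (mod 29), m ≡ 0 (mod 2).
M = 7 × 29 × 2 = 406. M₁ = 58, y₁ ≡ 4 (mod 7). M₂ = 14, y₂ ≡ 27 (mod 29). M₃ = 203, y₃ ≡ 1 (mod 2). m = 0×58×4 + 22×14×27 + 0×203×1 ≡ 196 (mod 406)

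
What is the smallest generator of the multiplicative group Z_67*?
g = 2. For each prime q|66: 2^{33}≡66, 2^{22}≡37, 2^{6}≡64, none ≡ 1, so ord_67(2) = 66 and 2 is a primitive root.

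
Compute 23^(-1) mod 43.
Since 43 is prime, by Fermat 23^(-1) ≡ 23^{41} ≡ 15 mod 43. Verify: 23 × 15 = 345 ≡ 1 mod 43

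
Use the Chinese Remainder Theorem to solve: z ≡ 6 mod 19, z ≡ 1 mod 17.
M = 19 × 17 = 323. M₁ = 17, y₁ ≡ 9 mod 19. M₂ = 19, y₂ ≡ 9 mod 17. z = 6×17×9 + 1×19×9 ≡ 120 mod 323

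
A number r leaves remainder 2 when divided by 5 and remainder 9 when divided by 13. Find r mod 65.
M = 5 × 13 = 65. M₁ = 13, y₁ ≡ 2 mod 5. M₂ = 5, y₂ ≡ 8 mod 13. r = 2×13×2 + 9×5×8 ≡ 22 mod 65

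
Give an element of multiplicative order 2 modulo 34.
33 has order 2 mod 34 since 33^{2} ≡ 1 mod 34 and no smaller power works.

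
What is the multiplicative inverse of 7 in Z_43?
Since 43 is prime, by Fermat 7^(-1) ≡ 7^{41} ≡ 37 mod 43. Verify: 7 × 37 = 259 ≡ 1 mod 43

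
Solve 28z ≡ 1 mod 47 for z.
Since 47 is prime, by Fermat 28^(-1) ≡ 28^{45} ≡ 42 mod 47. Verify: 28 × 42 = 1176 ≡ 1 mod 47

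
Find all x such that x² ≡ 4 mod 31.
The square roots of 4 mod 31 are 2 and 29. Verify: 2² = 4 ≡ 4 mod 31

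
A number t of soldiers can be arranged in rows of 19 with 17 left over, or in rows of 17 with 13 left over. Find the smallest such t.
M = 19 × 17 = 323. M₁ = 17, y₁ ≡ 9 (mod 19). M₂ = 19, y₂ ≡ 9 (mod 17). t = 17×17×9 + 13×19×9 ≡ 302 (mod 323)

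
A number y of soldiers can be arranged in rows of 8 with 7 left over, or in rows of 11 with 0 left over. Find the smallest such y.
M = 8 × 11 = 88. M₁ = 11, y₁ ≡ 3 (mod 8). M₂ = 8, y₂ ≡ 7 (mod 11). y = 7×11×3 + 0×8×7 ≡ 55 (mod 88)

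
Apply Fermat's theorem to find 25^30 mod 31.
By Fermat's Little Theorem, 25^{30} ≡ 1 mod 31 since 31 is prime and gcd(25, 31) = 1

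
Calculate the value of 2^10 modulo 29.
By repeated squaring (mod 29): 2^{1}≡2, 2^{2}≡4, 2^{4}≡16, 2^{8}≡24. Then 2^{10} = 2^{8+2} ≡ 24 × 4 ≡ 9 (mod 29)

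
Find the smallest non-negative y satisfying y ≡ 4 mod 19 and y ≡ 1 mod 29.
M = 19 × 29 = 551. M₁ = 29, y₁ ≡ 2 mod 19. M₂ = 19, y₂ ≡ 26 mod 29. y = 4×29×2 + 1×19×26 ≡ 175 mod 551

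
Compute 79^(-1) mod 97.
Since 97 is prime, by Fermat 79^(-1) ≡ 79^{95} ≡ 70 mod 97. Verify: 79 × 70 = 5530 ≡ 1 mod 97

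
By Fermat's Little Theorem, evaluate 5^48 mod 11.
By Fermat: 5^{10} ≡ 1 mod 11. 48 = 4×10 + 8. So 5^{48} ≡ 5^{8} ≡ 4 mod 11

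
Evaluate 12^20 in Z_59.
By repeated squaring mod 59: 12^{1}≡12, 12^{2}≡26, 12^{4}≡27, 12^{8}≡21, 12^{16}≡28. Then 12^{20} = 12^{16+4} ≡ 28 × 27 ≡ 48 mod 59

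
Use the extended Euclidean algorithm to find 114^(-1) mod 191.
Extended GCD: 114(62) + 191(-37) = 1. So 114^(-1) ≡ 62 (mod 191). Verify: 114 × 62 = 7068 ≡ 1 (mod 191)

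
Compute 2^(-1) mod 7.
Since 7 is prime, by Fermat 2^(-1) ≡ 2^{5} ≡ 4 mod 7. Verify: 2 × 4 = 8 ≡ 1 mod 7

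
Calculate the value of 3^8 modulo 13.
By repeated squaring (mod 13): 3^{1}≡3, 3^{2}≡9, 3^{4}≡3, 3^{8}≡9. So 3^{8} ≡ 9 (mod 13)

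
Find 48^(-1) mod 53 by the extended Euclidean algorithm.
Extended GCD: 48(21) + 53(-19) = 1. So 48^(-1) ≡ 21 mod 53. Verify: 48 × 21 = 1008 ≡ 1 mod 53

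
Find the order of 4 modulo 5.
Powers of 4 mod 5: 4^1≡4, 4^2≡1. So the order of 4 is 2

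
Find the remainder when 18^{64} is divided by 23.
By Fermat: 18^{22} ≡ 1 mod 23. 64 = 2×22 + 20. So 18^{64} ≡ 18^{20} ≡ 12 mod 23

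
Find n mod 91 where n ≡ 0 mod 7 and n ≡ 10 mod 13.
M = 7 × 13 = 91. M₁ = 13, y₁ ≡ 6 mod 7. M₂ = 7, y₂ ≡ 2 mod 13. n = 0×13×6 + 10×7×2 ≡ 49 mod 91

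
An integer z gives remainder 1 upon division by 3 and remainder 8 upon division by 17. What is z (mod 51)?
M = 3 × 17 = 51. M₁ = 17, y₁ ≡ 2 (mod 3). M₂ = 3, y₂ ≡ 6 (mod 17). z = 1×17×2 + 8×3×6 ≡ 25 (mod 51)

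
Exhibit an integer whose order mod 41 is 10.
4 has order 10 mod 41 since 4^{10} ≡ 1 (mod 41) and no smaller power works.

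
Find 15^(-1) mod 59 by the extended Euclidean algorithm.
Extended GCD: 15(4) + 59(-1) = 1. So 15^(-1) ≡ 4 mod 59. Verify: 15 × 4 = 60 ≡ 1 mod 59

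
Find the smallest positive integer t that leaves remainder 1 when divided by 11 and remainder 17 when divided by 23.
M = 11 × 23 = 253. M₁ = 23, y₁ ≡ 1 mod 11. M₂ = 11, y₂ ≡ 21 mod 23. t = 1×23×1 + 17×11×21 ≡ 155 mod 253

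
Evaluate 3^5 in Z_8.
By repeated squaring mod 8: 3^{1}≡3, 3^{2}≡1, 3^{4}≡1. Then 3^{5} = 3^{4+1} ≡ 1 × 3 ≡ 3 mod 8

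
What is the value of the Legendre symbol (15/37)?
(15/37) = 15^{18} mod 37 = -1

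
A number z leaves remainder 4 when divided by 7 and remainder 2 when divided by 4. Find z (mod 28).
M = 7 × 4 = 28. M₁ = 4, y₁ ≡ 2 (mod 7). M₂ = 7, y₂ ≡ 3 (mod 4). z = 4×4×2 + 2×7×3 ≡ 18 (mod 28)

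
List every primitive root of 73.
There are φ(72) = 24 primitive roots mod 73: {5, 11, 13, 14, 15, 20, 26, 28, 29, 31, 33, 34, 39, 40, 42, 44, 45, 47, 53, 58, 59, 60, 62, 68}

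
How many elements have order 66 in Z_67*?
A prime p has φ(p-1) primitive roots; here φ(66) = 20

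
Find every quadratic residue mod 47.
Squares in Z_47*: {1, 2, 3, 4, 6, 7, 8, 9, 12, 14, 16, 17, 18, 21, 24, 25, 27, 28, 32, 34, 36, 37, 42}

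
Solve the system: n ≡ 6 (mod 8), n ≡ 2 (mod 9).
M = 8 × 9 = 72. M₁ = 9, y₁ ≡ 1 (mod 8). M₂ = 8, y₂ ≡ 8 (mod 9). n = 6×9×1 + 2×8×8 ≡ 38 (mod 72)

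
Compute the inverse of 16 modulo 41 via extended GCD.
Extended GCD: 16(18) + 41(-7) = 1. So 16^(-1) ≡ 18 mod 41. Verify: 16 × 18 = 288 ≡ 1 mod 41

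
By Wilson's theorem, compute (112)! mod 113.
By Wilson's theorem, (112)! ≡ -1 ≡ 112 mod 113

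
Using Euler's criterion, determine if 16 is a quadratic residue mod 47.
By Euler's criterion: 16^{23} ≡ 1 (mod 47). Since this equals 1, 16 is a QR.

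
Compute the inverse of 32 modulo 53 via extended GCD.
Extended GCD: 32(5) + 53(-3) = 1. So 32^(-1) ≡ 5 mod 53. Verify: 32 × 5 = 160 ≡ 1 mod 53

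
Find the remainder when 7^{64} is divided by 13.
By Fermat: 7^{12} ≡ 1 (mod 13). 64 = 5×12 + 4. So 7^{64} ≡ 7^{4} ≡ 9 (mod 13)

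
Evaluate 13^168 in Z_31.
Using Fermat: 13^{30} ≡ 1 (mod 31). 168 ≡ 18 (mod 30). So 13^{168} ≡ 13^{18} ≡ 4 (mod 31)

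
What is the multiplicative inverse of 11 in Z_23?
Since 23 is prime, by Fermat 11^(-1) ≡ 11^{21} ≡ 21 (mod 23). Verify: 11 × 21 = 231 ≡ 1 (mod 23)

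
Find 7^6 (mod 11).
By repeated squaring (mod 11): 7^{1}≡7, 7^{2}≡5, 7^{4}≡3. Then 7^{6} = 7^{4+2} ≡ 3 × 5 ≡ 4 (mod 11)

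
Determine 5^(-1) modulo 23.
Since 23 is prime, by Fermat 5^(-1) ≡ 5^{21} ≡ 14 (mod 23). Verify: 5 × 14 = 70 ≡ 1 (mod 23)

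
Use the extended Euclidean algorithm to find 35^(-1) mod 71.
Extended GCD: 35(-2) + 71(1) = 1. So 35^(-1) ≡ -2 ≡ 69 (mod 71). Verify: 35 × 69 = 2415 ≡ 1 (mod 71)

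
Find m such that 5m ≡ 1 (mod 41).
Since 41 is prime, by Fermat 5^(-1) ≡ 5^{39} ≡ 33 (mod 41). Verify: 5 × 33 = 165 ≡ 1 (mod 41)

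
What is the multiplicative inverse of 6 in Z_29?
Since 29 is prime, by Fermat 6^(-1) ≡ 6^{27} ≡ 5 (mod 29). Verify: 6 × 5 = 30 ≡ 1 (mod 29)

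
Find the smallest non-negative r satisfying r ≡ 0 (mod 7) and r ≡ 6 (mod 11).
M = 7 × 11 = 77. M₁ = 11, y₁ ≡ 2 (mod 7). M₂ = 7, y₂ ≡ 8 (mod 11). r = 0×11×2 + 6×7×8 ≡ 28 (mod 77)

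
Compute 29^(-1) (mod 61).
Since 61 is prime, by Fermat 29^(-1) ≡ 29^{59} ≡ 40 (mod 61). Verify: 29 × 40 = 1160 ≡ 1 (mod 61)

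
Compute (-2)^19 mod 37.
By repeated squaring mod 37: (-2)^{1}≡35, (-2)^{2}≡4, (-2)^{4}≡16, (-2)^{8}≡34, (-2)^{16}≡9. Then (-2)^{19} = (-2)^{16+2+1} ≡ 9 × 4 × 35 ≡ 2 mod 37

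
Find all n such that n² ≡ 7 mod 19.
The square roots of 7 mod 19 are 11 and 8. Verify: 11² = 121 ≡ 7 mod 19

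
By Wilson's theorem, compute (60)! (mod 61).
By Wilson's theorem, (60)! ≡ -1 ≡ 60 (mod 61)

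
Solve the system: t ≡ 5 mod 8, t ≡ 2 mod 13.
M = 8 × 13 = 104. M₁ = 13, y₁ ≡ 5 mod 8. M₂ = 8, y₂ ≡ 5 mod 13. t = 5×13×5 + 2×8×5 ≡ 93 mod 104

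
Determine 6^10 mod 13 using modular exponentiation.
By repeated squaring mod 13: 6^{1}≡6, 6^{2}≡10, 6^{4}≡9, 6^{8}≡3. Then 6^{10} = 6^{8+2} ≡ 3 × 10 ≡ 4 mod 13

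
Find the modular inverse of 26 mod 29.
Since 29 is prime, by Fermat 26^(-1) ≡ 26^{27} ≡ 19 (mod 29). Verify: 26 × 19 = 494 ≡ 1 (mod 29)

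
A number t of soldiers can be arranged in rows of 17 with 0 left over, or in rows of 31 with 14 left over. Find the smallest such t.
M = 17 × 31 = 527. M₁ = 31, y₁ ≡ 11 mod 17. M₂ = 17, y₂ ≡ 11 mod 31. t = 0×31×11 + 14×17×11 ≡ 510 mod 527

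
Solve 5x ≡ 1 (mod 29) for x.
Since 29 is prime, by Fermat 5^(-1) ≡ 5^{27} ≡ 6 (mod 29). Verify: 5 × 6 = 30 ≡ 1 (mod 29)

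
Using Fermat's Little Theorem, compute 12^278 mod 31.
By Fermat: 12^{30} ≡ 1 (mod 31). 278 ≡ 8 (mod 30). So 12^{278} ≡ 12^{8} ≡ 9 (mod 31)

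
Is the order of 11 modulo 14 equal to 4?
Powers of 11 mod 14: 11^1≡11, 11^2≡9, 11^3≡1. Already 11^3≡1, so the order is 3 < 4. No, the actual order is 3.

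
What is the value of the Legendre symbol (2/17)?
(2/17) = 2^{8} mod 17 = 1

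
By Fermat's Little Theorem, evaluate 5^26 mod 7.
By Fermat: 5^{6} ≡ 1 (mod 7). 26 = 4×6 + 2. So 5^{26} ≡ 5^{2} ≡ 4 (mod 7)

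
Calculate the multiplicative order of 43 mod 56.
Powers of 43 mod 56: 43^1≡43, 43^2≡1. So the order of 43 is 2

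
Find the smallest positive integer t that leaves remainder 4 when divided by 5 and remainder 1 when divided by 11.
M = 5 × 11 = 55. M₁ = 11, y₁ ≡ 1 mod 5. M₂ = 5, y₂ ≡ 9 mod 11. t = 4×11×1 + 1×5×9 ≡ 34 mod 55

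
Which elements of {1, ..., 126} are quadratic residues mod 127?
Squares in Z_127*: {1, 2, 4, 8, 9, 11, 13, 15, 16, 17, 18, 19, 21, 22, 25, 26, 30, 31, 32, 34, 35, 36, 37, 38, 41, 42, 44, 47, 49, 50, 52, 60, 61, 62, 64, 68, 69, 70, 71, 72, 73, 74, 76, 79, 81, 82, 84, 87, 88, 94, 98, 99, 100, 103, 104, 107, 113, 115, 117, 120, 121, 122, 124}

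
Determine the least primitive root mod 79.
g = 3. Powers: [3, 9, 27, 2, 6, 18, 54, 4, 12, ...] generates all 78 non-zero residues.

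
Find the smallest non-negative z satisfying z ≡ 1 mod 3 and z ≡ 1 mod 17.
M = 3 × 17 = 51. M₁ = 17, y₁ ≡ 2 mod 3. M₂ = 3, y₂ ≡ 6 mod 17. z = 1×17×2 + 1×3×6 ≡ 1 mod 51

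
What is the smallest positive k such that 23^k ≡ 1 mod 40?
Powers of 23 mod 40: 23^1≡23, 23^2≡9, 23^3≡7, 23^4≡1. Order = 4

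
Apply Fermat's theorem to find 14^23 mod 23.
By Fermat: 14^{22} ≡ 1 mod 23. So 14^{23} = 14^{22} · 14^{1} ≡ 14^{1} ≡ 14 mod 23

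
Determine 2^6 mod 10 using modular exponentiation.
By repeated squaring (mod 10): 2^{1}≡2, 2^{2}≡4, 2^{4}≡6. Then 2^{6} = 2^{4+2} ≡ 6 × 4 ≡ 4 (mod 10)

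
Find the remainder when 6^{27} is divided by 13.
By Fermat: 6^{12} ≡ 1 (mod 13). 27 = 2×12 + 3. So 6^{27} ≡ 6^{3} ≡ 8 (mod 13)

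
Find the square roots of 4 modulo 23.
The square roots of 4 mod 23 are 2 and 21. Verify: 2² = 4 ≡ 4 (mod 23)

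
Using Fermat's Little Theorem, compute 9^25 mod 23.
By Fermat: 9^{22} ≡ 1 mod 23. So 9^{25} = 9^{22} · 9^{3} ≡ 9^{3} ≡ 16 mod 23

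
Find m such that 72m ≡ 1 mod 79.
Since 79 is prime, by Fermat 72^(-1) ≡ 72^{77} ≡ 45 mod 79. Verify: 72 × 45 = 3240 ≡ 1 mod 79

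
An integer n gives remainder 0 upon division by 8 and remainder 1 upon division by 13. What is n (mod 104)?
M = 8 × 13 = 104. M₁ = 13, y₁ ≡ 5 (mod 8). M₂ = 8, y₂ ≡ 5 (mod 13). n = 0×13×5 + 1×8×5 ≡ 40 (mod 104)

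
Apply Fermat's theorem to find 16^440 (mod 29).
By Fermat: 16^{28} ≡ 1 (mod 29). 440 ≡ 20 (mod 28). So 16^{440} ≡ 16^{20} ≡ 20 (mod 29)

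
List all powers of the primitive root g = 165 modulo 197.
165^1, 165^2, ..., 165^{196} mod 197: [165, 39, 131, 142, 184, 22, 84, 70, 124, 169, 108, 90, 75, 161, 167, 172, 12, 10, 74, 193, 128, 41, 67, 23, 52, 109, 58, 114, 95, 112, 159, 34, 94, 144, 120, 100, 149, 157, 98, 16, 79, 33, 126, 105, 186, 155, 162, 135, 14, 143, 152, 61, 18, 15, 111, 191, 192, 160, 2, 133, 78, 65, 87, 171, 44, 168, 140, 51, 141, 19, 180, 150, 125, 137, 147, 24, 20, 148, 189, 59, 82, 134, 46, 104, 21, 116, 31, 190, 27, 121, 68, 188, 91, 43, 3, 101, 117, 196, 32, 158, 66, 55, 13, 175, 113, 127, 73, 28, 89, 107, 122, 36, 30, 25, 185, 187, 123, 4, 69, 156, 130, 174, 145, 88, 139, 83, 102, 85, 38, 163, 103, 53, 77, 97, 48, 40, 99, 181, 118, 164, 71, 92, 11, 42, 35, 62, 183, 54, 45, 136, 179, 182, 86, 6, 5, 37, 195, 64, 119, 132, 110, 26, 153, 29, 57, 146, 56, 178, 17, 47, 72, 60, 50, 173, 177, 49, 8, 138, 115, 63, 151, 93, 176, 81, 166, 7, 170, 76, 129, 9, 106, 154, 194, 96, 80, 1]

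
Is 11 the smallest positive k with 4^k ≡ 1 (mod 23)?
Powers of 4 mod 23: 4^1≡4, 4^2≡16, 4^3≡18, 4^4≡3, 4^5≡12, 4^6≡2, 4^7≡8, 4^8≡9, 4^9≡13, 4^10≡6, 4^11≡1. First k with 4^k≡1 is k=11. Yes, ord_23(4) = 11.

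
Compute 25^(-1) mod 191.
Since 191 is prime, by Fermat 25^(-1) ≡ 25^{189} ≡ 107 mod 191. Verify: 25 × 107 = 2675 ≡ 1 mod 191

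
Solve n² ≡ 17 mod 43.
The square roots of 17 mod 43 are 24 and 19. Verify: 24² = 576 ≡ 17 mod 43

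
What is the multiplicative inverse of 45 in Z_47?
Since 47 is prime, by Fermat 45^(-1) ≡ 45^{45} ≡ 23 mod 47. Verify: 45 × 23 = 1035 ≡ 1 mod 47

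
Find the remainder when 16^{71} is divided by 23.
By Fermat: 16^{22} ≡ 1 (mod 23). 71 = 3×22 + 5. So 16^{71} ≡ 16^{5} ≡ 6 (mod 23)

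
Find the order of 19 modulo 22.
Powers of 19 mod 22: 19^1≡19, 19^2≡9, 19^3≡17, 19^4≡15, 19^5≡21, 19^6≡3, 19^7≡13, 19^8≡5, 19^9≡7, 19^10≡1. Order = 10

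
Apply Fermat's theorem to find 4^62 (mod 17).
By Fermat: 4^{16} ≡ 1 (mod 17). 62 = 3×16 + 14. So 4^{62} ≡ 4^{14} ≡ 16 (mod 17)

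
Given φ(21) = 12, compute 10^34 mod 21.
By Euler: 10^{12} ≡ 1 mod 21 since gcd(10, 21) = 1. 34 = 2×12 + 10. So 10^{34} ≡ 10^{10} ≡ 4 mod 21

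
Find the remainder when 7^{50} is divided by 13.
By Fermat: 7^{12} ≡ 1 mod 13. 50 = 4×12 + 2. So 7^{50} ≡ 7^{2} ≡ 10 mod 13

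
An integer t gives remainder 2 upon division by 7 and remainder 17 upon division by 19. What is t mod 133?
M = 7 × 19 = 133. M₁ = 19, y₁ ≡ 3 mod 7. M₂ = 7, y₂ ≡ 11 mod 19. t = 2×19×3 + 17×7×11 ≡ 93 mod 133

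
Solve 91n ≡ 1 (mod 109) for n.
Since 109 is prime, by Fermat 91^(-1) ≡ 91^{107} ≡ 6 (mod 109). Verify: 91 × 6 = 546 ≡ 1 (mod 109)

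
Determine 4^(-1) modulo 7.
Since 7 is prime, by Fermat 4^(-1) ≡ 4^{5} ≡ 2 (mod 7). Verify: 4 × 2 = 8 ≡ 1 (mod 7)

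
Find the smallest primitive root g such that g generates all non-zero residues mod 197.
g = 2. For each prime q|196: 2^{98}≡196, 2^{28}≡104, none ≡ 1, so ord_197(2) = 196 and 2 is a primitive root.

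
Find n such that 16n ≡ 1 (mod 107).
Since 107 is prime, by Fermat 16^(-1) ≡ 16^{105} ≡ 87 (mod 107). Verify: 16 × 87 = 1392 ≡ 1 (mod 107)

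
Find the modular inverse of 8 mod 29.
Since 29 is prime, by Fermat 8^(-1) ≡ 8^{27} ≡ 11 mod 29. Verify: 8 × 11 = 88 ≡ 1 mod 29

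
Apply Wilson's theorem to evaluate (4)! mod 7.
(6)! = (4)! × (5) × (6) ≡ -1 (mod 7). So (4)! ≡ -1 × [(6)(5)]^(-1) ≡ 3 (mod 7)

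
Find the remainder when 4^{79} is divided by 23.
By Fermat: 4^{22} ≡ 1 (mod 23). 79 = 3×22 + 13. So 4^{79} ≡ 4^{13} ≡ 16 (mod 23)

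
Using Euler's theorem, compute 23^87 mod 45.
By Euler: 23^{24} ≡ 1 (mod 45) since gcd(23, 45) = 1. 87 = 3×24 + 15. So 23^{87} ≡ 23^{15} ≡ 17 (mod 45)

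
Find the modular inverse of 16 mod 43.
Since 43 is prime, by Fermat 16^(-1) ≡ 16^{41} ≡ 35 (mod 43). Verify: 16 × 35 = 560 ≡ 1 (mod 43)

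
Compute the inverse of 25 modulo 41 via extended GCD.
Extended GCD: 25(-18) + 41(11) = 1. So 25^(-1) ≡ -18 ≡ 23 (mod 41). Verify: 25 × 23 = 575 ≡ 1 (mod 41)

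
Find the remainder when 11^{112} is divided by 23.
By Fermat: 11^{22} ≡ 1 (mod 23). 112 = 5×22 + 2. So 11^{112} ≡ 11^{2} ≡ 6 (mod 23)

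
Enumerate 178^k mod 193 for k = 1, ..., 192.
178^1, 178^2, ..., 178^{192} mod 193: [178, 32, 99, 59, 80, 151, 51, 7, 88, 31, 114, 27, 174, 92, 164, 49, 37, 24, 26, 189, 60, 65, 183, 150, 66, 168, 182, 165, 34, 69, 123, 85, 76, 18, 116, 190, 45, 97, 89, 16, 146, 126, 40, 172, 122, 100, 44, 112, 57, 110, 87, 46, 82, 121, 115, 12, 13, 191, 30, 129, 188, 75, 33, 84, 91, 179, 17, 131, 158, 139, 38, 9, 58, 95, 119, 145, 141, 8, 73, 63, 20, 86, 61, 50, 22, 56, 125, 55, 140, 23, 41, 157, 154, 6, 103, 192, 15, 161, 94, 134, 113, 42, 142, 186, 105, 162, 79, 166, 19, 101, 29, 144, 156, 169, 167, 4, 133, 128, 10, 43, 127, 25, 11, 28, 159, 124, 70, 108, 117, 175, 77, 3, 148, 96, 104, 177, 47, 67, 153, 21, 71, 93, 149, 81, 136, 83, 106, 147, 111, 72, 78, 181, 180, 2, 163, 64, 5, 118, 160, 109, 102, 14, 176, 62, 35, 54, 155, 184, 135, 98, 74, 48, 52, 185, 120, 130, 173, 107, 132, 143, 171, 137, 68, 138, 53, 170, 152, 36, 39, 187, 90, 1]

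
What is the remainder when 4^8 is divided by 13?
By repeated squaring mod 13: 4^{1}≡4, 4^{2}≡3, 4^{4}≡9, 4^{8}≡3. So 4^{8} ≡ 3 mod 13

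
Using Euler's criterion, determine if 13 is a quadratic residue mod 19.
By Euler's criterion: 13^{9} ≡ 18 (mod 19). Since this equals -1 (≡ 18), 13 is not a QR.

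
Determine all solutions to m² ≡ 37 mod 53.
The square roots of 37 mod 53 are 14 and 39. Verify: 14² = 196 ≡ 37 mod 53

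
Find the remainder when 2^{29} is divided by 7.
By Fermat: 2^{6} ≡ 1 mod 7. 29 = 4×6 + 5. So 2^{29} ≡ 2^{5} ≡ 4 mod 7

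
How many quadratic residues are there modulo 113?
The squaring map on Z_113* is 2-to-1, so there are (112)/2 = 56 QRs.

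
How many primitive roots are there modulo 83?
A prime p has φ(p-1) primitive roots; here φ(82) = 40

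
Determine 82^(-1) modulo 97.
Since 97 is prime, by Fermat 82^(-1) ≡ 82^{95} ≡ 84 mod 97. Verify: 82 × 84 = 6888 ≡ 1 mod 97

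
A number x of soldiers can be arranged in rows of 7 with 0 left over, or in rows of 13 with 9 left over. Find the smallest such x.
M = 7 × 13 = 91. M₁ = 13, y₁ ≡ 6 mod 7. M₂ = 7, y₂ ≡ 2 mod 13. x = 0×13×6 + 9×7×2 ≡ 35 mod 91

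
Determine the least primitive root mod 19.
g = 2. Powers: [2, 4, 8, 16, 13, 7, 14, 9, 18, ...] generates all 18 non-zero residues.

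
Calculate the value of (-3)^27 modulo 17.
Using Fermat: (-3)^{16} ≡ 1 mod 17. 27 ≡ 11 mod 16. So (-3)^{27} ≡ (-3)^{11} ≡ 10 mod 17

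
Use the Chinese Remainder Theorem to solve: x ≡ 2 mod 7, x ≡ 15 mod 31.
M = 7 × 31 = 217. M₁ = 31, y₁ ≡ 5 mod 7. M₂ = 7, y₂ ≡ 9 mod 31. x = 2×31×5 + 15×7×9 ≡ 170 mod 217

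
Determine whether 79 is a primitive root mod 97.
79^{16} ≡ 1 (mod 97) and 16 < 96, so ord_97(79) = 16 ≠ 96 and 79 is not a primitive root.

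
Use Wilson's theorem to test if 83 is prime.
(82)! mod 83 = 82. Since 82 ≡ -1 mod 83, 83 is prime.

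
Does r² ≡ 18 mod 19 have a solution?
By Euler's criterion: 18^{9} ≡ 18 mod 19. Since this equals -1 (≡ 18), 18 is not a QR.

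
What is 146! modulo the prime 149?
(148)! = (146)! × (147) × (148) ≡ -1 mod 149. So (146)! ≡ -1 × [(148)(147)]^(-1) ≡ 74 mod 149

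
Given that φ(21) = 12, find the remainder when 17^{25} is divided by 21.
By Euler: 17^{12} ≡ 1 mod 21 since gcd(17, 21) = 1. 25 = 2×12 + 1. So 17^{25} ≡ 17^{1} ≡ 17 mod 21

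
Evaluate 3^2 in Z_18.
3^{2} = 9 ≡ 9 mod 18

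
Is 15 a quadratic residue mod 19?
By Euler's criterion: 15^{9} ≡ 18 (mod 19). Since this equals -1 (≡ 18), 15 is not a QR.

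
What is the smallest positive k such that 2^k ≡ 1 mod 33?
Powers of 2 mod 33: 2^1≡2, 2^2≡4, 2^3≡8, 2^4≡16, 2^5≡32, 2^6≡31, 2^7≡29, 2^8≡25, 2^9≡17, 2^10≡1. Order = 10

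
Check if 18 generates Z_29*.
ord_29(18) divides 28. For each prime q|28: 18^{14}≡28, 18^{4}≡25, none ≡ 1. So 18 has order 28 and is a primitive root mod 29.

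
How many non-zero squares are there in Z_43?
Exactly half the non-zero residues mod a prime are QRs: (43-1)/2 = 21.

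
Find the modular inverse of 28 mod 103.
Since 103 is prime, by Fermat 28^(-1) ≡ 28^{101} ≡ 92 mod 103. Verify: 28 × 92 = 2576 ≡ 1 mod 103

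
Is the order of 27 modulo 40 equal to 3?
Powers of 27 mod 40: 27^1≡27, 27^2≡9, 27^3≡3, 27^4≡1. 27^3≡3≢1, so ord ≠ 3. No, the actual order is 4.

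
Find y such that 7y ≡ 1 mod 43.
Since 43 is prime, by Fermat 7^(-1) ≡ 7^{41} ≡ 37 mod 43. Verify: 7 × 37 = 259 ≡ 1 mod 43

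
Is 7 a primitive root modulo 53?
7^{26} ≡ 1 mod 53 and 26 < 52, so ord_53(7) = 26 ≠ 52 and 7 is not a primitive root.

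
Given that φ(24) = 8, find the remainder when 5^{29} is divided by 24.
By Euler: 5^{8} ≡ 1 (mod 24) since gcd(5, 24) = 1. 29 = 3×8 + 5. So 5^{29} ≡ 5^{5} ≡ 5 (mod 24)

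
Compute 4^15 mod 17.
By repeated squaring (mod 17): 4^{1}≡4, 4^{2}≡16, 4^{4}≡1, 4^{8}≡1. Then 4^{15} = 4^{8+4+2+1} ≡ 1 × 1 × 16 × 4 ≡ 13 (mod 17)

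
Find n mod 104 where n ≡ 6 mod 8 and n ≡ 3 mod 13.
M = 8 × 13 = 104. M₁ = 13, y₁ ≡ 5 mod 8. M₂ = 8, y₂ ≡ 5 mod 13. n = 6×13×5 + 3×8×5 ≡ 94 mod 104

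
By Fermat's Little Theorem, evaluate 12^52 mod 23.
By Fermat: 12^{22} ≡ 1 (mod 23). 52 = 2×22 + 8. So 12^{52} ≡ 12^{8} ≡ 8 (mod 23)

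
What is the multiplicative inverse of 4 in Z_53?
Since 53 is prime, by Fermat 4^(-1) ≡ 4^{51} ≡ 40 (mod 53). Verify: 4 × 40 = 160 ≡ 1 (mod 53)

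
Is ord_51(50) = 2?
Powers of 50 mod 51: 50^1≡50, 50^2≡1. First k with 50^k≡1 is k=2. Yes, ord_51(50) = 2.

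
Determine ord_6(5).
Powers of 5 mod 6: 5^1≡5, 5^2≡1. So the order of 5 is 2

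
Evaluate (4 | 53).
(4/53) = 4^{26} mod 53 = 1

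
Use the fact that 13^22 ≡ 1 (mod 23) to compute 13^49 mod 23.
By Fermat: 13^{22} ≡ 1 (mod 23). 49 = 2×22 + 5. So 13^{49} ≡ 13^{5} ≡ 4 (mod 23)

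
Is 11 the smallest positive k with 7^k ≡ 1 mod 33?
Powers of 7 mod 33: 7^1≡7, 7^2≡16, 7^3≡13, 7^4≡25, 7^5≡10, 7^6≡4, 7^7≡28, 7^8≡31, 7^9≡19, 7^10≡1. Already 7^10≡1, so the order is 10 < 11. No, the actual order is 10.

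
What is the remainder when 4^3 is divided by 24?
4^{3} = 64 ≡ 16 mod 24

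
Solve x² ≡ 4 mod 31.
The square roots of 4 mod 31 are 2 and 29. Verify: 2² = 4 ≡ 4 mod 31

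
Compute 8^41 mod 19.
Using Fermat: 8^{18} ≡ 1 mod 19. 41 ≡ 5 mod 18. So 8^{41} ≡ 8^{5} ≡ 12 mod 19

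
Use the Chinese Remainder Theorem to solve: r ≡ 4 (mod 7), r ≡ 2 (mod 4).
M = 7 × 4 = 28. M₁ = 4, y₁ ≡ 2 (mod 7). M₂ = 7, y₂ ≡ 3 (mod 4). r = 4×4×2 + 2×7×3 ≡ 18 (mod 28)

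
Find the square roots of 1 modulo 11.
The square roots of 1 mod 11 are 1 and 10. Verify: 1² = 1 ≡ 1 mod 11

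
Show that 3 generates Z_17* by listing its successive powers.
3^1, 3^2, ..., 3^{16} mod 17: [3, 9, 10, 13, 5, 15, 11, 16, 14, 8, 7, 4, 12, 2, 6, 1]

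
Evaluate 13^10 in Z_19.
By repeated squaring mod 19: 13^{1}≡13, 13^{2}≡17, 13^{4}≡4, 13^{8}≡16. Then 13^{10} = 13^{8+2} ≡ 16 × 17 ≡ 6 mod 19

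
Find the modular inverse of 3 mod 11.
Since 11 is prime, by Fermat 3^(-1) ≡ 3^{9} ≡ 4 mod 11. Verify: 3 × 4 = 12 ≡ 1 mod 11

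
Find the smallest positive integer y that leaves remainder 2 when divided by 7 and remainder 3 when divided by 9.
M = 7 × 9 = 63. M₁ = 9, y₁ ≡ 4 (mod 7). M₂ = 7, y₂ ≡ 4 (mod 9). y = 2×9×4 + 3×7×4 ≡ 30 (mod 63)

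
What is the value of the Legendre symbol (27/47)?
(27/47) = 27^{23} mod 47 = 1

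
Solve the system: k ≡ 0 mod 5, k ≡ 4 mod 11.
M = 5 × 11 = 55. M₁ = 11, y₁ ≡ 1 mod 5. M₂ = 5, y₂ ≡ 9 mod 11. k = 0×11×1 + 4×5×9 ≡ 15 mod 55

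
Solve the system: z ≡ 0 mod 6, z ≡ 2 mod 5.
M = 6 × 5 = 30. M₁ = 5, y₁ ≡ 5 mod 6. M₂ = 6, y₂ ≡ 1 mod 5. z = 0×5×5 + 2×6×1 ≡ 12 mod 30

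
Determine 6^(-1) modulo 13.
Since 13 is prime, by Fermat 6^(-1) ≡ 6^{11} ≡ 11 mod 13. Verify: 6 × 11 = 66 ≡ 1 mod 13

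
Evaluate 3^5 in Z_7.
By repeated squaring (mod 7): 3^{1}≡3, 3^{2}≡2, 3^{4}≡4. Then 3^{5} = 3^{4+1} ≡ 4 × 3 ≡ 5 (mod 7)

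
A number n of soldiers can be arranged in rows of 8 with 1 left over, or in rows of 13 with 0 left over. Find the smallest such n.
M = 8 × 13 = 104. M₁ = 13, y₁ ≡ 5 mod 8. M₂ = 8, y₂ ≡ 5 mod 13. n = 1×13×5 + 0×8×5 ≡ 65 mod 104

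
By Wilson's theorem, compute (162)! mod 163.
By Wilson's theorem, (162)! ≡ -1 ≡ 162 mod 163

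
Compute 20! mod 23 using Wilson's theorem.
(22)! = (20)! × (21) × (22) ≡ -1 mod 23. So (20)! ≡ -1 × [(22)(21)]^(-1) ≡ 11 mod 23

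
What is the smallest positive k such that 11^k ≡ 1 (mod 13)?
Powers of 11 mod 13: 11^1≡11, 11^2≡4, 11^3≡5, 11^4≡3, 11^5≡7, 11^6≡12, 11^7≡2, 11^8≡9, 11^9≡8, 11^10≡10, 11^11≡6, 11^12≡1. So the order of 11 is 12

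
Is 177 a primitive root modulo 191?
177^{19} ≡ 1 mod 191 and 19 < 190, so ord_191(177) = 19 ≠ 190 and 177 is not a primitive root.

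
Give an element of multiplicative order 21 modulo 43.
9 has order 21 mod 43 since 9^{21} ≡ 1 (mod 43) and no smaller power works.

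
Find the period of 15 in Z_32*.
Powers of 15 mod 32: 15^1≡15, 15^2≡1. So the order of 15 is 2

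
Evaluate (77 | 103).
(77/103) = 77^{51} mod 103 = -1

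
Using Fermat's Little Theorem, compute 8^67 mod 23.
By Fermat: 8^{22} ≡ 1 (mod 23). 67 = 3×22 + 1. So 8^{67} ≡ 8^{1} ≡ 8 (mod 23)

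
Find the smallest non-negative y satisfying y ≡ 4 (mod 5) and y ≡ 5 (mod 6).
M = 5 × 6 = 30. M₁ = 6, y₁ ≡ 1 (mod 5). M₂ = 5, y₂ ≡ 5 (mod 6). y = 4×6×1 + 5×5×5 ≡ 29 (mod 30)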